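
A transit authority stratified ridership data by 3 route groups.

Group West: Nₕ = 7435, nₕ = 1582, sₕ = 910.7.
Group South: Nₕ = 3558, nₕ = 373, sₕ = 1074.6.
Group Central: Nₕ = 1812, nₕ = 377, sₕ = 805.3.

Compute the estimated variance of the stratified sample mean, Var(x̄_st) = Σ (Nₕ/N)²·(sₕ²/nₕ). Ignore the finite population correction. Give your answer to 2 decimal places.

450.21

N = 12805; Wₕ = Nₕ/N.
group West: (7435/12805)²·910.7²/1582 = 176.74493
group South: (3558/12805)²·1074.6²/373 = 239.02183
group Central: (1812/12805)²·805.3²/377 = 34.44540
Sum = 450.21216 → 450.21.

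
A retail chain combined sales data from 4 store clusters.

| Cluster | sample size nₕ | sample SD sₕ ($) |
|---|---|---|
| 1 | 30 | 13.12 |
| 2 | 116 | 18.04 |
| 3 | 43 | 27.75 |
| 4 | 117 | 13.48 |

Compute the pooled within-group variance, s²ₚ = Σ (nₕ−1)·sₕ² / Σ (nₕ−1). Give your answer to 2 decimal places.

317.35

Degrees of freedom: 29 + 115 + 42 + 116 = 302.
Σ(nₕ−1)sₕ² = 29·172.1344 + 115·325.4416 + 42·770.0625 + 116·181.7104 = 95838.713.
s²ₚ = 95838.713 / 302 = 317.3467... → 317.35.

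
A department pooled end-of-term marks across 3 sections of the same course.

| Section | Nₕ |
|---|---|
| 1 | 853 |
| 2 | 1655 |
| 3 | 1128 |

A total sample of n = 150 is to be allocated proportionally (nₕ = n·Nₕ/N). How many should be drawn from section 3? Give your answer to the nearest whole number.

47

N = 853 + 1655 + 1128 = 3636.
n_3 = 150·1128/3636 = 46.535... → 47.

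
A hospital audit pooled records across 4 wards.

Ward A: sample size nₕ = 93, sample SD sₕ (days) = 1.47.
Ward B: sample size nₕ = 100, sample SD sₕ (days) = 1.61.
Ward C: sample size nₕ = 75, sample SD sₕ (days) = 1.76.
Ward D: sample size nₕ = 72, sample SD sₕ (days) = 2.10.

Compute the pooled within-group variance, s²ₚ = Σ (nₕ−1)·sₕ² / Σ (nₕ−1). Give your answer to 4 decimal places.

2.9695

Degrees of freedom: 92 + 99 + 74 + 71 = 336.
Σ(nₕ−1)sₕ² = 92·2.1609 + 99·2.5921 + 74·3.0976 + 71·4.41 = 997.7531.
s²ₚ = 997.7531 / 336 = 2.969503... → 2.9695.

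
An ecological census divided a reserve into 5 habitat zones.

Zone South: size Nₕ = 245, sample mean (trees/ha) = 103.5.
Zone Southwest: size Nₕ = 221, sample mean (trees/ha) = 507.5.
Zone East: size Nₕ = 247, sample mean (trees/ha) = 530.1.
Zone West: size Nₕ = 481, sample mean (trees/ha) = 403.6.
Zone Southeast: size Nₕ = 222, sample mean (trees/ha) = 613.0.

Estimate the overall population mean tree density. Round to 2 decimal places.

N = 1416; weights Wₕ = Nₕ/N = (0.1730, 0.1561, 0.1744, 0.3397, 0.1568).
x̄_st = Σ Wₕ·x̄ₕ = 0.1730·103.5 + 0.1561·507.5 + 0.1744·530.1 + 0.3397·403.6 + 0.1568·613.0 ≈ 422.7876...
→ 422.79.

422.79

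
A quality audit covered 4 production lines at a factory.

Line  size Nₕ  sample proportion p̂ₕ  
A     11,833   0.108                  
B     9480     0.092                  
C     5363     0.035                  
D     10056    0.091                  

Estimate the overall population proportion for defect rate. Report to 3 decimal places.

0.089

Wₕ = Nₕ/N with N = 36732: 0.3221, 0.2581, 0.1460, 0.2738.
p̂_st = 0.3221·0.108 + 0.2581·0.092 + 0.1460·0.035 + 0.2738·0.091 ≈ 0.08856... → 0.089.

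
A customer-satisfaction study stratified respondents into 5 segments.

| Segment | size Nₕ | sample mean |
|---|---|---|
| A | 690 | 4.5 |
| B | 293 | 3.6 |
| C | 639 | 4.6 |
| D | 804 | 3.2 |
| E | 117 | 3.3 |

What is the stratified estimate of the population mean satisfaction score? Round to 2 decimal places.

3.96

N = 690 + 293 + 639 + 804 + 117 = 2543.
Overall mean = Σ (Nₕ/N)·x̄ₕ — weight by population share, not a simple average.
Σ Nₕx̄ₕ = 690·4.5 + 293·3.6 + 639·4.6 + 804·3.2 + 117·3.3 = 3105 + 1054.8 + 2939.4 + 2572.8 + 386.1 = 10058.1.
Divide by N: 10058.1 / 2543 = 3.9552... → 3.96.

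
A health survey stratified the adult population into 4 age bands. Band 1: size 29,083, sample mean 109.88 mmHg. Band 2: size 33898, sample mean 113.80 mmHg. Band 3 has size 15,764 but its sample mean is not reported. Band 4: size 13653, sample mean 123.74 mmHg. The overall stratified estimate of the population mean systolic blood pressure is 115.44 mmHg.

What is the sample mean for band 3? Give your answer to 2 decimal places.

122.04

Σ Nₕx̄ₕ = N·μ, so 15764·x̄_3 = 92398·115.44 − (29083·109.88 + 33898·113.80 + 13653·123.74).
= 10666425.12 − 8742654.66 = 1923770.46.
x̄_3 = 1923770.46 / 15764 = 122.0357... → 122.04.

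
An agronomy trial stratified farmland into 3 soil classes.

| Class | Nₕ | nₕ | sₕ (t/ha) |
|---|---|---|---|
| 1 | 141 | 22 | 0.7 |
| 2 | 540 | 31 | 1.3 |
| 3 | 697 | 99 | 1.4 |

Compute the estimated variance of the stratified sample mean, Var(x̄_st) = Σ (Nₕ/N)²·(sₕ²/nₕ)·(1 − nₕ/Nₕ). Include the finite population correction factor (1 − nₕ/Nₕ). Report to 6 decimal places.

N = 1378. Term for each stratum: Wₕ²sₕ²/nₕ·(1−nₕ/Nₕ).
Var(x̄_st) = 0.000196807 + 0.007891110 + 0.004345667 = 0.012433584 → 0.012434.

0.012434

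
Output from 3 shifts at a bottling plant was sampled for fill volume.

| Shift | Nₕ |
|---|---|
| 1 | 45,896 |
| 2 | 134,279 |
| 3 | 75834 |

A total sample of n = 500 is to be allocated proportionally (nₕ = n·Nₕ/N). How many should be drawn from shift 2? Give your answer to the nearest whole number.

262

N = 45896 + 134279 + 75834 = 256009.
n_2 = 500·134279/256009 = 262.254... → 262.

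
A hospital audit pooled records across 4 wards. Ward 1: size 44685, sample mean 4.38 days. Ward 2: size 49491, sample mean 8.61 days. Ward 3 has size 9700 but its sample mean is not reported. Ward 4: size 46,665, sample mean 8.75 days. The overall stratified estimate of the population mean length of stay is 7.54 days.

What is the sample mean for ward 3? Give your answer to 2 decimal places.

N = 44685 + 49491 + 9700 + 46665 = 150541.
Overall total = μ·N = 7.54·150541 = 1135079.14.
Subtract the known strata: 44685·4.38 + 49491·8.61 + 46665·8.75 = 1030156.56.
Remaining total for ward 3: 1135079.14 − 1030156.56 = 104922.58.
Divide by its size: 104922.58 / 9700 = 10.8168... → 10.82.

10.82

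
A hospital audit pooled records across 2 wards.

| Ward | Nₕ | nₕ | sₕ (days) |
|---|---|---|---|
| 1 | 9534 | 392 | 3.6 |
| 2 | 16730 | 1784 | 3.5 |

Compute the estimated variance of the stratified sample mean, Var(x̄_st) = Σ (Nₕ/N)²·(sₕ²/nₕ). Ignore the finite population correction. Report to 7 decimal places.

N = 26264; Wₕ = Nₕ/N.
ward 1: (9534/26264)²·3.6²/392 = 0.0043565980
ward 2: (16730/26264)²·3.5²/1784 = 0.0027861942
Sum = 0.0071427922 → 0.0071428.

0.0071428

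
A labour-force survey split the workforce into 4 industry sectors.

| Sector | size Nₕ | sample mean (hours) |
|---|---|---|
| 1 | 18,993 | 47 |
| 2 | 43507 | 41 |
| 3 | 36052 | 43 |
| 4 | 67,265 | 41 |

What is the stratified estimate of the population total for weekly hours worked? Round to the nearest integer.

1: 18993·47 = 892671
2: 43507·41 = 1783787
3: 36052·43 = 1550236
4: 67265·41 = 2757865
τ̂ = Σ Nₕx̄ₕ = 6984559.

6984559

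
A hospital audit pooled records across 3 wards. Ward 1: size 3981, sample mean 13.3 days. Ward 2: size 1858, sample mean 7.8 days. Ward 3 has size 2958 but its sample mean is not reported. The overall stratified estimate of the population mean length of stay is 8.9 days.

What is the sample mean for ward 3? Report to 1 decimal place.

3.7

N = 3981 + 1858 + 2958 = 8797.
Overall total = μ·N = 8.9·8797 = 78293.3.
Subtract the known strata: 3981·13.3 + 1858·7.8 = 67439.7.
Remaining total for ward 3: 78293.3 − 67439.7 = 10853.6.
Divide by its size: 10853.6 / 2958 = 3.669... → 3.7.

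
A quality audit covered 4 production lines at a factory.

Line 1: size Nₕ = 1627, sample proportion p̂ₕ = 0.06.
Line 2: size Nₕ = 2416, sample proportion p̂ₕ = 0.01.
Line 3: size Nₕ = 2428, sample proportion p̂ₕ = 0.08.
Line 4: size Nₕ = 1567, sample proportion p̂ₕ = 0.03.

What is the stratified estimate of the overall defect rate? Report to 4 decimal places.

0.0452

Wₕ = Nₕ/N with N = 8038: 0.2024, 0.3006, 0.3021, 0.1949.
p̂_st = 0.2024·0.06 + 0.3006·0.01 + 0.3021·0.08 + 0.1949·0.03 ≈ 0.045164... → 0.0452.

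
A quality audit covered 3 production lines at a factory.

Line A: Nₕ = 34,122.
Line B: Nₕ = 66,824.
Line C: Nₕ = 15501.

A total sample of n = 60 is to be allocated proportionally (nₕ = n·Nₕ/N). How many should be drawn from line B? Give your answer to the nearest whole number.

34

N = 34122 + 66824 + 15501 = 116447.
n_B = 60·66824/116447 = 34.431... → 34.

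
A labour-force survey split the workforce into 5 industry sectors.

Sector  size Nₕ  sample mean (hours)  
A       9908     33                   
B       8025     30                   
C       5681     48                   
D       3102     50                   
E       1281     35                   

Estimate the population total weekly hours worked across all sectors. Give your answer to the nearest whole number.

1040337

A: 9908·33 = 326964
B: 8025·30 = 240750
C: 5681·48 = 272688
D: 3102·50 = 155100
E: 1281·35 = 44835
τ̂ = Σ Nₕx̄ₕ = 1040337.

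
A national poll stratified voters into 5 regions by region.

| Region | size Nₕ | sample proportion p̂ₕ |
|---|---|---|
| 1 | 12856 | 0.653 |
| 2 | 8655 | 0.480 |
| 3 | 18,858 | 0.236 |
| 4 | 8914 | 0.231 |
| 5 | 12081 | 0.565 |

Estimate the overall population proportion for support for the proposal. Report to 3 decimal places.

0.422

N = 12856 + 8655 + 18858 + 8914 + 12081 = 61364.
Overall proportion = Σ (Nₕ/N)·p̂ₕ.
Σ Nₕp̂ₕ = 8394.968 + 4154.4 + 4450.488 + 2059.134 + 6825.765 = 25884.755.
25884.755 / 61364 = 0.42182... → 0.422.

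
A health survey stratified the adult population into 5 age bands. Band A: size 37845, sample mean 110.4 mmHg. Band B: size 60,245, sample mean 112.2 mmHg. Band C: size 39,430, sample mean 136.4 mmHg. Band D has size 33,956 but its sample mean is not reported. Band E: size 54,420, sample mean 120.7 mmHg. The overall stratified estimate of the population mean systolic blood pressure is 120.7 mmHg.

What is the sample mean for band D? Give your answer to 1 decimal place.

N = 37845 + 60245 + 39430 + 33956 + 54420 = 225896.
Overall total = μ·N = 120.7·225896 = 27265647.2.
Subtract the known strata: 37845·110.4 + 60245·112.2 + 39430·136.4 + 54420·120.7 = 22884323.
Remaining total for band D: 27265647.2 − 22884323 = 4381324.2.
Divide by its size: 4381324.2 / 33956 = 129.029... → 129.0.

129.0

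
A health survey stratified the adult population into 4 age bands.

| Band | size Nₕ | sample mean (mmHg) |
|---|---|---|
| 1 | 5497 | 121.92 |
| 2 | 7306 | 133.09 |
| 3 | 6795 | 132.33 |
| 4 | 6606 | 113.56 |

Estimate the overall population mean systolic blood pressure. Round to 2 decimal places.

125.63

N = 5497 + 7306 + 6795 + 6606 = 26204.
The stratified mean weights each stratum mean by its population share Nₕ/N.
Σ Nₕx̄ₕ = 5497·121.92 + 7306·133.09 + 6795·132.33 + 6606·113.56 = 670194.24 + 972355.54 + 899182.35 + 750177.36 = 3291909.49.
Divide by N: 3291909.49 / 26204 = 125.6262... → 125.63.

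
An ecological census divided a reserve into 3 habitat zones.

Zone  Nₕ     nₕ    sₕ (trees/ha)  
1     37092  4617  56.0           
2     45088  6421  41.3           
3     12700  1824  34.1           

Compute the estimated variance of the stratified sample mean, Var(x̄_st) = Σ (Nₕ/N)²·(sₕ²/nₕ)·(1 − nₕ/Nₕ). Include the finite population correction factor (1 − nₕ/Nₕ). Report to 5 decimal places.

N = 94880; Wₕ = Nₕ/N.
zone 1: (37092/94880)²·56.0²/4617·(1 − 4617/37092) = 0.09088584
zone 2: (45088/94880)²·41.3²/6421·(1 − 6421/45088) = 0.05144575
zone 3: (12700/94880)²·34.1²/1824·(1 − 1824/12700) = 0.00978155
Sum = 0.15211314 → 0.15211.

0.15211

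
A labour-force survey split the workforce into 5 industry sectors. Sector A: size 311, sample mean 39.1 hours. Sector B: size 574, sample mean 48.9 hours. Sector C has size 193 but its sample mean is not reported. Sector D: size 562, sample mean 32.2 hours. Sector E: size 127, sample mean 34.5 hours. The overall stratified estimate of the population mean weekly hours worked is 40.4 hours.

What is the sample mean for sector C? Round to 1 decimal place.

Σ Nₕx̄ₕ = N·μ, so 193·x̄_C = 1767·40.4 − (311·39.1 + 574·48.9 + 562·32.2 + 127·34.5).
= 71386.8 − 62706.6 = 8680.2.
x̄_C = 8680.2 / 193 = 44.975... → 45.0.

45.0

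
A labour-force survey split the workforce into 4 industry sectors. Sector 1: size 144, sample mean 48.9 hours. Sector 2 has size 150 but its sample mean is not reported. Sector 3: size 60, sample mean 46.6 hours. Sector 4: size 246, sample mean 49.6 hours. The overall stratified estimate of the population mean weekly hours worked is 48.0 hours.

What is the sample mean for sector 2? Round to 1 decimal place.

N = 144 + 150 + 60 + 246 = 600.
Overall total = μ·N = 48.0·600 = 28800.
Subtract the known strata: 144·48.9 + 60·46.6 + 246·49.6 = 22039.2.
Remaining total for sector 2: 28800 − 22039.2 = 6760.8.
Divide by its size: 6760.8 / 150 = 45.072 → 45.1.

45.1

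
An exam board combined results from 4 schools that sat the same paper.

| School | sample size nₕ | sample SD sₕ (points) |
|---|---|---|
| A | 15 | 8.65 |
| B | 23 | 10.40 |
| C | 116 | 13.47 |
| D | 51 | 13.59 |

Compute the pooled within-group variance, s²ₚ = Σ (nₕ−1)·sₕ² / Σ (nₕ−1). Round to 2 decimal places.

166.80

A: (15−1)·8.65² = 14·74.8225 = 1047.515
B: (23−1)·10.40² = 22·108.16 = 2379.52
C: (116−1)·13.47² = 115·181.4409 = 20865.7035
D: (51−1)·13.59² = 50·184.6881 = 9234.405
Numerator = 33527.1435; denominator = Σ(nₕ−1) = 201.
s²ₚ = 33527.1435/201 = 166.8017... → 166.80.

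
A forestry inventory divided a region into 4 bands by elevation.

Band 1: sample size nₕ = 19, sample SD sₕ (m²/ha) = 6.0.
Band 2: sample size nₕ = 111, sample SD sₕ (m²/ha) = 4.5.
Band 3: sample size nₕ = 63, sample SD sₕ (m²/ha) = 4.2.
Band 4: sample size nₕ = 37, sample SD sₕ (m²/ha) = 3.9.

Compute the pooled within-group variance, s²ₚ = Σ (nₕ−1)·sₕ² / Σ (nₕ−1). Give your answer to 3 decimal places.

1: (19−1)·6.0² = 18·36 = 648
2: (111−1)·4.5² = 110·20.25 = 2227.5
3: (63−1)·4.2² = 62·17.64 = 1093.68
4: (37−1)·3.9² = 36·15.21 = 547.56
Numerator = 4516.74; denominator = Σ(nₕ−1) = 226.
s²ₚ = 4516.74/226 = 19.98558... → 19.986.

19.986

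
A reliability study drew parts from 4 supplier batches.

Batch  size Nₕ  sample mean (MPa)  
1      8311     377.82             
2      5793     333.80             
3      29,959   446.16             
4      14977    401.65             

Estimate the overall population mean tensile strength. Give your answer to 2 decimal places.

414.22

N = 59040; weights Wₕ = Nₕ/N = (0.1408, 0.0981, 0.5074, 0.2537).
x̄_st = Σ Wₕ·x̄ₕ = 0.1408·377.82 + 0.0981·333.80 + 0.5074·446.16 + 0.2537·401.65 ≈ 414.2240...
→ 414.22.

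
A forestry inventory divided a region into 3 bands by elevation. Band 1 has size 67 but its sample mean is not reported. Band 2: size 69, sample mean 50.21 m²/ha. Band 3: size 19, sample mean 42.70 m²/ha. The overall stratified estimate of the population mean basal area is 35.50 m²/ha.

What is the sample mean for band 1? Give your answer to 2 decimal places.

Σ Nₕx̄ₕ = N·μ, so 67·x̄_1 = 155·35.50 − (69·50.21 + 19·42.70).
= 5502.5 − 4275.79 = 1226.71.
x̄_1 = 1226.71 / 67 = 18.3091... → 18.31.

18.31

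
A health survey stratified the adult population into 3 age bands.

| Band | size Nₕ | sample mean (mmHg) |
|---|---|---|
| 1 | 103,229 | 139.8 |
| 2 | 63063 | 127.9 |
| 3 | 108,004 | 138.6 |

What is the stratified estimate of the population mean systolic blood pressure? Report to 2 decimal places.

N = 103229 + 63063 + 108004 = 274296.
Weight each subgroup mean by Nₕ/N and sum.
Σ Nₕx̄ₕ = 103229·139.8 + 63063·127.9 + 108004·138.6 = 14431414.2 + 8065757.7 + 14969354.4 = 37466526.3.
Divide by N: 37466526.3 / 274296 = 136.5916... → 136.59.

136.59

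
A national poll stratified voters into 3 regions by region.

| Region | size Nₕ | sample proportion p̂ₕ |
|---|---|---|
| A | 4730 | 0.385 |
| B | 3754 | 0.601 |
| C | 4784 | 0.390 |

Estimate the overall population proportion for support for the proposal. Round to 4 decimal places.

Wₕ = Nₕ/N with N = 13268: 0.3565, 0.2829, 0.3606.
p̂_st = 0.3565·0.385 + 0.2829·0.601 + 0.3606·0.390 ≈ 0.447917... → 0.4479.

0.4479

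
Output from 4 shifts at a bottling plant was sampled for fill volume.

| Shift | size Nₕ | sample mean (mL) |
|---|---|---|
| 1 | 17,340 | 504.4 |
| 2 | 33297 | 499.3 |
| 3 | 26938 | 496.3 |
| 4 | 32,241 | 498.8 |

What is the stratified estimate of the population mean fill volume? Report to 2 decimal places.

499.22

x̄_st = (Σ Nₕx̄ₕ) / (Σ Nₕ) = (17340·504.4 + 33297·499.3 + 26938·496.3 + 32241·498.8) / 109816
= 54822628.3 / 109816 = 499.2226... → 499.22.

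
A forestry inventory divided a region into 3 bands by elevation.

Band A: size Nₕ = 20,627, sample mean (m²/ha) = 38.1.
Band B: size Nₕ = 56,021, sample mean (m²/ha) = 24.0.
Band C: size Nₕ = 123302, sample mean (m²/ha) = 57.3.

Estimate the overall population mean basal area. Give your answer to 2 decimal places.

N = 20627 + 56021 + 123302 = 199950.
Overall mean = Σ (Nₕ/N)·x̄ₕ — weight by population share, not a simple average.
Σ Nₕx̄ₕ = 20627·38.1 + 56021·24.0 + 123302·57.3 = 785888.7 + 1344504 + 7065204.6 = 9195597.3.
Divide by N: 9195597.3 / 199950 = 45.9895... → 45.99.

45.99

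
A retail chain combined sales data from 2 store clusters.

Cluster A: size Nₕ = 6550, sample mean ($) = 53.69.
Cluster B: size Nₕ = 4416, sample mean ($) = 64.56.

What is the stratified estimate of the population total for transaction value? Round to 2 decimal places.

Estimate total by summing Nₕ·x̄ₕ over strata.
6550·53.69 + 4416·64.56 = 351669.5 + 285096.96 = 636766.46.

636766.46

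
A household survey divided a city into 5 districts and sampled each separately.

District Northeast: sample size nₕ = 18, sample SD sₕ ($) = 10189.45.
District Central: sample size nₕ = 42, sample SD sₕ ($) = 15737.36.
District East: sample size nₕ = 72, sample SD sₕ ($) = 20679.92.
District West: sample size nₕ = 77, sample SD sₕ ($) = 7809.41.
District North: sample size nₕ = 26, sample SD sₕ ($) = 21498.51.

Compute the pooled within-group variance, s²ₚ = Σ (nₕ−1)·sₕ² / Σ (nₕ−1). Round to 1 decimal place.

254229194.1

Degrees of freedom: 17 + 41 + 71 + 76 + 25 = 230.
Σ(nₕ−1)sₕ² = 17·103824891.3025 + 41·247664499.7696 + 71·427659091.2064 + 76·60986884.5481 + 25·462185932.2201 = 58472714649.5086.
s²ₚ = 58472714649.5086 / 230 = 254229194.128... → 254229194.1.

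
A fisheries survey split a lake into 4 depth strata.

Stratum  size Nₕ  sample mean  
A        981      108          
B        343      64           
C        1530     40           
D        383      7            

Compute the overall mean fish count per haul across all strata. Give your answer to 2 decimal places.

59.25

x̄_st = (Σ Nₕx̄ₕ) / (Σ Nₕ) = (981·108 + 343·64 + 1530·40 + 383·7) / 3237
= 191781 / 3237 = 59.2465... → 59.25.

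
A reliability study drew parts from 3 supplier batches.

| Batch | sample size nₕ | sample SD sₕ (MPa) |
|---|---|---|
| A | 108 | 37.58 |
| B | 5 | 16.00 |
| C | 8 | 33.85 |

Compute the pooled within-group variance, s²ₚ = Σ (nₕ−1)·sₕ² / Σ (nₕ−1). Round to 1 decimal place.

1357.3

Degrees of freedom: 107 + 4 + 7 = 118.
Σ(nₕ−1)sₕ² = 107·1412.2564 + 4·256 + 7·1145.8225 = 160156.1923.
s²ₚ = 160156.1923 / 118 = 1357.256... → 1357.3.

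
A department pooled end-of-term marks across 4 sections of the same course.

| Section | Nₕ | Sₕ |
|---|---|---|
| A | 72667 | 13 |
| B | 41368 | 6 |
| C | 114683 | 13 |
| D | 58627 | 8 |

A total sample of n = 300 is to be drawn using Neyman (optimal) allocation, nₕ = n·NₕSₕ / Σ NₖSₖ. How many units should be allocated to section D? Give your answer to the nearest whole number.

45

Σ NₕSₕ = 72667·13 + 41368·6 + 114683·13 + 58627·8 = 3152774.
Share for D: 469016/3152774 = 0.14876.
n_D = 300 × 0.14876 = 44.629... → 45.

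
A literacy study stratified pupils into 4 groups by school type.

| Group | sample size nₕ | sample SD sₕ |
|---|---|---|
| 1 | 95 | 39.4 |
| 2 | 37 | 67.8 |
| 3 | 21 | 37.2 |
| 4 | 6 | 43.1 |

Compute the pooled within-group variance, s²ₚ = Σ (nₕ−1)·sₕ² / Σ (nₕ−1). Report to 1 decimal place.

1: (95−1)·39.4² = 94·1552.36 = 145921.84
2: (37−1)·67.8² = 36·4596.84 = 165486.24
3: (21−1)·37.2² = 20·1383.84 = 27676.8
4: (6−1)·43.1² = 5·1857.61 = 9288.05
Numerator = 348372.93; denominator = Σ(nₕ−1) = 155.
s²ₚ = 348372.93/155 = 2247.567... → 2247.6.

2247.6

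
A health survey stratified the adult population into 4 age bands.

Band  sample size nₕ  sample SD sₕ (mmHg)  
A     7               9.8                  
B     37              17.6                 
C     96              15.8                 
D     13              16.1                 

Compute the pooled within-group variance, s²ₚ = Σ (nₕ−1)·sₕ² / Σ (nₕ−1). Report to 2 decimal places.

258.75

Degrees of freedom: 6 + 36 + 95 + 12 = 149.
Σ(nₕ−1)sₕ² = 6·96.04 + 36·309.76 + 95·249.64 + 12·259.21 = 38553.92.
s²ₚ = 38553.92 / 149 = 258.7511... → 258.75.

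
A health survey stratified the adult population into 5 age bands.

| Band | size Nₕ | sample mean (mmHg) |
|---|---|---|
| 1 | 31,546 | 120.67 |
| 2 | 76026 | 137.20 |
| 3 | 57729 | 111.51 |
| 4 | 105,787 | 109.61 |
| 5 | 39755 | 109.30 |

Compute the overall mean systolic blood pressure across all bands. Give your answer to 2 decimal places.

117.79

N = 310843; weights Wₕ = Nₕ/N = (0.1015, 0.2446, 0.1857, 0.3403, 0.1279).
x̄_st = Σ Wₕ·x̄ₕ = 0.1015·120.67 + 0.2446·137.20 + 0.1857·111.51 + 0.3403·109.61 + 0.1279·109.30 ≈ 117.7936...
→ 117.79.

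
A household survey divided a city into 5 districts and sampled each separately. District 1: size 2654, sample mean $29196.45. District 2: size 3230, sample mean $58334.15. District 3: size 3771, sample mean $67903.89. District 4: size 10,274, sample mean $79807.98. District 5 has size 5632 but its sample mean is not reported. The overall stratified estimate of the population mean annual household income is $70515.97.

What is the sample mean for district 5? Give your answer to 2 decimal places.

81771.89

N = 2654 + 3230 + 3771 + 10274 + 5632 = 25561.
Overall total = μ·N = 70515.97·25561 = 1802458709.17.
Subtract the known strata: 2654·29196.45 + 3230·58334.15 + 3771·67903.89 + 10274·79807.98 = 1341919438.51.
Remaining total for district 5: 1802458709.17 − 1341919438.51 = 460539270.66.
Divide by its size: 460539270.66 / 5632 = 81771.8875... → 81771.89.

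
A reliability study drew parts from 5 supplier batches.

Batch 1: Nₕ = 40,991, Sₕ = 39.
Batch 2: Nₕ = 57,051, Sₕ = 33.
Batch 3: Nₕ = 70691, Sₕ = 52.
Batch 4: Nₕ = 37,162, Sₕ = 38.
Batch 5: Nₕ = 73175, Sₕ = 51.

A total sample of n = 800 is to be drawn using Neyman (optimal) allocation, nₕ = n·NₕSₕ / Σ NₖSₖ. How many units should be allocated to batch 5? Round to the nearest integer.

1: NₕSₕ = 40991·39 = 1598649
2: NₕSₕ = 57051·33 = 1882683
3: NₕSₕ = 70691·52 = 3675932
4: NₕSₕ = 37162·38 = 1412156
5: NₕSₕ = 73175·51 = 3731925
Σ NₕSₕ = 12301345.
n_5 = 800·3731925/12301345 = 242.700... → 243.

243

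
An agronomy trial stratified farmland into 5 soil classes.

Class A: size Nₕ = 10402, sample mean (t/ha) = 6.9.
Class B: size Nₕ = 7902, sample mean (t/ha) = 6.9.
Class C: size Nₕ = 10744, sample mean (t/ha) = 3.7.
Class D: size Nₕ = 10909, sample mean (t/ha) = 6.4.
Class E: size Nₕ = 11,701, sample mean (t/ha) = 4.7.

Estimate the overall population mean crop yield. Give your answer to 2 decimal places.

5.63

N = 10402 + 7902 + 10744 + 10909 + 11701 = 51658.
The stratified mean weights each stratum mean by its population share Nₕ/N.
Σ Nₕx̄ₕ = 10402·6.9 + 7902·6.9 + 10744·3.7 + 10909·6.4 + 11701·4.7 = 71773.8 + 54523.8 + 39752.8 + 69817.6 + 54994.7 = 290862.7.
Divide by N: 290862.7 / 51658 = 5.6305... → 5.63.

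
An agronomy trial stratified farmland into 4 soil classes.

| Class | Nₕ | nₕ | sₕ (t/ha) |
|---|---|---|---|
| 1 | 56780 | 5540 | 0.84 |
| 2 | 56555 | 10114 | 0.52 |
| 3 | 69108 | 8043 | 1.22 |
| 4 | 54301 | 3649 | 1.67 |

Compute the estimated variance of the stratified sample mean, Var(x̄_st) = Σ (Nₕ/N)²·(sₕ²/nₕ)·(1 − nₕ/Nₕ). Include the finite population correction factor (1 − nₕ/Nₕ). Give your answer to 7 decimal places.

0.0000593

N = 236744; Wₕ = Nₕ/N.
class 1: (56780/236744)²·0.84²/5540·(1 − 5540/56780) = 0.0000066114
class 2: (56555/236744)²·0.52²/10114·(1 − 10114/56555) = 0.0000012528
class 3: (69108/236744)²·1.22²/8043·(1 − 8043/69108) = 0.0000139336
class 4: (54301/236744)²·1.67²/3649·(1 − 3649/54301) = 0.0000375064
Sum = 0.0000593043 → 0.0000593.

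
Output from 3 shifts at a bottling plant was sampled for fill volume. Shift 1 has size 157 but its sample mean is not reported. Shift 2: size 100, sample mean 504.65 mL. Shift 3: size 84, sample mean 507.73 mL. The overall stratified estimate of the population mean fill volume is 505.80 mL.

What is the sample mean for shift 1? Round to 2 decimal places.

Σ Nₕx̄ₕ = N·μ, so 157·x̄_1 = 341·505.80 − (100·504.65 + 84·507.73).
= 172477.8 − 93114.32 = 79363.48.
x̄_1 = 79363.48 / 157 = 505.4999... → 505.50.

505.50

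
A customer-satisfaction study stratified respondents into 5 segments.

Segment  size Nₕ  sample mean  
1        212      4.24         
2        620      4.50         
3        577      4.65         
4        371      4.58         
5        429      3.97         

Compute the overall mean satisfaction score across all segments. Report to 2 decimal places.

x̄_st = (Σ Nₕx̄ₕ) / (Σ Nₕ) = (212·4.24 + 620·4.50 + 577·4.65 + 371·4.58 + 429·3.97) / 2209
= 9774.24 / 2209 = 4.4247... → 4.42.

4.42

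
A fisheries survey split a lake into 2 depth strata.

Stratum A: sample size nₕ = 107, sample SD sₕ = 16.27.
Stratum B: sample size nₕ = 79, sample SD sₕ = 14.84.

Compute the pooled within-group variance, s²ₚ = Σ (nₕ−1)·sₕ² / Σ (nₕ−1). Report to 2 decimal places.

A: (107−1)·16.27² = 106·264.7129 = 28059.5674
B: (79−1)·14.84² = 78·220.2256 = 17177.5968
Numerator = 45237.1642; denominator = Σ(nₕ−1) = 184.
s²ₚ = 45237.1642/184 = 245.8542... → 245.85.

245.85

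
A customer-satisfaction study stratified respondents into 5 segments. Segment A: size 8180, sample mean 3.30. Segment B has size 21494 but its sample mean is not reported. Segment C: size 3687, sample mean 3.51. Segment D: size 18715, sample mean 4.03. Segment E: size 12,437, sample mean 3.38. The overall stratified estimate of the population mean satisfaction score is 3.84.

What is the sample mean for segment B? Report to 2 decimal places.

N = 8180 + 21494 + 3687 + 18715 + 12437 = 64513.
Overall total = μ·N = 3.84·64513 = 247729.92.
Subtract the known strata: 8180·3.30 + 3687·3.51 + 18715·4.03 + 12437·3.38 = 157393.88.
Remaining total for segment B: 247729.92 − 157393.88 = 90336.04.
Divide by its size: 90336.04 / 21494 = 4.2028... → 4.20.

4.20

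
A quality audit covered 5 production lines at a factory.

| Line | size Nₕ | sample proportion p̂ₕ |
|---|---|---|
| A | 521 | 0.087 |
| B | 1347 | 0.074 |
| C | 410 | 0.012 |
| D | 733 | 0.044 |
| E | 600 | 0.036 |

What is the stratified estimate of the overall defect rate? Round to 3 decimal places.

N = 521 + 1347 + 410 + 733 + 600 = 3611.
Overall proportion = Σ (Nₕ/N)·p̂ₕ.
Σ Nₕp̂ₕ = 45.327 + 99.678 + 4.92 + 32.252 + 21.6 = 203.777.
203.777 / 3611 = 0.05643... → 0.056.

0.056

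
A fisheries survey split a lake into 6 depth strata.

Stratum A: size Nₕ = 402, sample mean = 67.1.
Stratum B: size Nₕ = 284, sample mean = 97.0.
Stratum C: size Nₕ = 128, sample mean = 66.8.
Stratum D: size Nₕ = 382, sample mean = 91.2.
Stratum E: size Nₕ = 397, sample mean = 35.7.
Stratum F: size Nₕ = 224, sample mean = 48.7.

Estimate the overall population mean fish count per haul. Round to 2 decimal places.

N = 1817; weights Wₕ = Nₕ/N = (0.2212, 0.1563, 0.0704, 0.2102, 0.2185, 0.1233).
x̄_st = Σ Wₕ·x̄ₕ = 0.2212·67.1 + 0.1563·97.0 + 0.0704·66.8 + 0.2102·91.2 + 0.2185·35.7 + 0.1233·48.7 ≈ 67.6900...
→ 67.69.

67.69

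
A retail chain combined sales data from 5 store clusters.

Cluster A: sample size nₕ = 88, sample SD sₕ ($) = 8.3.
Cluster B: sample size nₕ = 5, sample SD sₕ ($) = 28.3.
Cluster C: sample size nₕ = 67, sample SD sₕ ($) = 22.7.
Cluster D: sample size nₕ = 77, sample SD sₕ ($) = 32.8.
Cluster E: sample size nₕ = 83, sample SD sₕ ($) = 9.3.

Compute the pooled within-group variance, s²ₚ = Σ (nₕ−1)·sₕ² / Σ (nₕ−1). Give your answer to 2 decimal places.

419.24

A: (88−1)·8.3² = 87·68.89 = 5993.43
B: (5−1)·28.3² = 4·800.89 = 3203.56
C: (67−1)·22.7² = 66·515.29 = 34009.14
D: (77−1)·32.8² = 76·1075.84 = 81763.84
E: (83−1)·9.3² = 82·86.49 = 7092.18
Numerator = 132062.15; denominator = Σ(nₕ−1) = 315.
s²ₚ = 132062.15/315 = 419.2449... → 419.24.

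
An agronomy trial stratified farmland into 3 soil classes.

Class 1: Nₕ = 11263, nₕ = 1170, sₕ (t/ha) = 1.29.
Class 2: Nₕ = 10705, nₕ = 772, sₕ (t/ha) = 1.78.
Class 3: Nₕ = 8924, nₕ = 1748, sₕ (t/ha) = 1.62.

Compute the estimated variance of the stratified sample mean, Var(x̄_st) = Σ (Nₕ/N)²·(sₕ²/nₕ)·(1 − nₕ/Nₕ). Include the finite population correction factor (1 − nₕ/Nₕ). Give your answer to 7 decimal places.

N = 30892; Wₕ = Nₕ/N.
class 1: (11263/30892)²·1.29²/1170·(1 − 1170/11263) = 0.0001694244
class 2: (10705/30892)²·1.78²/772·(1 − 772/10705) = 0.0004572964
class 3: (8924/30892)²·1.62²/1748·(1 − 1748/8924) = 0.0001007485
Sum = 0.0007274692 → 0.0007275.

0.0007275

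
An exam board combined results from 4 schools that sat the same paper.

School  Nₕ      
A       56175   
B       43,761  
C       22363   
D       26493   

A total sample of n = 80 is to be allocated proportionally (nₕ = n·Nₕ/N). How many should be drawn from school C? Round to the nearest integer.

Share of school C = 22363/148792 = 0.15030.
Allocate 80 × 0.15030 = 12.024... → 12.

12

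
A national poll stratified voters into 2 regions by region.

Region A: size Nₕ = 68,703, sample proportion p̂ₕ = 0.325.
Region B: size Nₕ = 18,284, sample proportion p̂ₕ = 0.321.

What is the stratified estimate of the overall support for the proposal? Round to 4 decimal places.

Wₕ = Nₕ/N with N = 86987: 0.7898, 0.2102.
p̂_st = 0.7898·0.325 + 0.2102·0.321 ≈ 0.324159... → 0.3242.

0.3242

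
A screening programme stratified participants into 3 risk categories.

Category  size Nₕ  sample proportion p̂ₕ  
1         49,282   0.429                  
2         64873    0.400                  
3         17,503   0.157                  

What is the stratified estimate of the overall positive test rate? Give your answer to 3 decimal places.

0.379

N = 49282 + 64873 + 17503 = 131658.
Overall proportion = Σ (Nₕ/N)·p̂ₕ.
Σ Nₕp̂ₕ = 21141.978 + 25949.2 + 2747.971 = 49839.149.
49839.149 / 131658 = 0.37855... → 0.379.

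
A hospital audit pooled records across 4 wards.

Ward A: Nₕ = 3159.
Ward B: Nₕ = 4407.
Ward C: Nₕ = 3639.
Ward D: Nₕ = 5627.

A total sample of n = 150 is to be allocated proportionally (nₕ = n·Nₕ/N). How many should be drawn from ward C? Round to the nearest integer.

Share of ward C = 3639/16832 = 0.21620.
Allocate 150 × 0.21620 = 32.429... → 32.

32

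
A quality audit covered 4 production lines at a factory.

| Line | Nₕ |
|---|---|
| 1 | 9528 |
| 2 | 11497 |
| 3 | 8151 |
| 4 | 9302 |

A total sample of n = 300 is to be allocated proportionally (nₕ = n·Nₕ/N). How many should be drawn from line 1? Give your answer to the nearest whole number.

Share of line 1 = 9528/38478 = 0.24762.
Allocate 300 × 0.24762 = 74.287... → 74.

74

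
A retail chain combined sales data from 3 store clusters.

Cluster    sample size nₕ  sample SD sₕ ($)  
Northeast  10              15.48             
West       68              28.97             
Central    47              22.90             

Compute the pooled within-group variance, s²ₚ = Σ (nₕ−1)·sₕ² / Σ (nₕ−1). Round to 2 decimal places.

676.31

Degrees of freedom: 9 + 67 + 46 = 122.
Σ(nₕ−1)sₕ² = 9·239.6304 + 67·839.2609 + 46·524.41 = 82510.0139.
s²ₚ = 82510.0139 / 122 = 676.3116... → 676.31.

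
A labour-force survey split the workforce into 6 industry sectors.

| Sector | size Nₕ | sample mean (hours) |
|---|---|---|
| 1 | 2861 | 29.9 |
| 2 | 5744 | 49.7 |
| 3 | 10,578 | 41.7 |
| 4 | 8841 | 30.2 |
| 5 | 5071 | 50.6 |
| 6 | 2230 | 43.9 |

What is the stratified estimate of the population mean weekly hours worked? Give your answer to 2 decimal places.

40.58

N = 35325; weights Wₕ = Nₕ/N = (0.0810, 0.1626, 0.2994, 0.2503, 0.1436, 0.0631).
x̄_st = Σ Wₕ·x̄ₕ = 0.0810·29.9 + 0.1626·49.7 + 0.2994·41.7 + 0.2503·30.2 + 0.1436·50.6 + 0.0631·43.9 ≈ 40.5835...
→ 40.58.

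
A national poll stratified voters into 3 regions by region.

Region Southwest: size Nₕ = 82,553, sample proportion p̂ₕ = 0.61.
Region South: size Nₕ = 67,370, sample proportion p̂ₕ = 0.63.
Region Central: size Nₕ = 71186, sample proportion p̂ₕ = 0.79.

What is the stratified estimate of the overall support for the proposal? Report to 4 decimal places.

0.6740

Wₕ = Nₕ/N with N = 221109: 0.3734, 0.3047, 0.3219.
p̂_st = 0.3734·0.61 + 0.3047·0.63 + 0.3219·0.79 ≈ 0.674045... → 0.6740.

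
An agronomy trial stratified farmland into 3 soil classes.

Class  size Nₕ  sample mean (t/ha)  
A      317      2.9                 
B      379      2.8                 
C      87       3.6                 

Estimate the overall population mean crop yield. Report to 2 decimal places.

2.93

N = 783; weights Wₕ = Nₕ/N = (0.4049, 0.4840, 0.1111).
x̄_st = Σ Wₕ·x̄ₕ = 0.4049·2.9 + 0.4840·2.8 + 0.1111·3.6 ≈ 2.9294...
→ 2.93.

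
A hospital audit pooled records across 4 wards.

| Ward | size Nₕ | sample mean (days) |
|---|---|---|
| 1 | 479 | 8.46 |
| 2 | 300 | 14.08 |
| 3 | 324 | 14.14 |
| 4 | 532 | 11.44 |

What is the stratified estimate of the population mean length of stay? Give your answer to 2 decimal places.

N = 479 + 300 + 324 + 532 = 1635.
Overall mean = Σ (Nₕ/N)·x̄ₕ — weight by population share, not a simple average.
Σ Nₕx̄ₕ = 479·8.46 + 300·14.08 + 324·14.14 + 532·11.44 = 4052.34 + 4224 + 4581.36 + 6086.08 = 18943.78.
Divide by N: 18943.78 / 1635 = 11.5864... → 11.59.

11.59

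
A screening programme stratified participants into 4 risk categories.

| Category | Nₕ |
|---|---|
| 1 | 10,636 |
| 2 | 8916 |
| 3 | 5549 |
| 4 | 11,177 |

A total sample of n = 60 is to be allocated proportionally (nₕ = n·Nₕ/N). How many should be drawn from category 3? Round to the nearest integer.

Share of category 3 = 5549/36278 = 0.15296.
Allocate 60 × 0.15296 = 9.177... → 9.

9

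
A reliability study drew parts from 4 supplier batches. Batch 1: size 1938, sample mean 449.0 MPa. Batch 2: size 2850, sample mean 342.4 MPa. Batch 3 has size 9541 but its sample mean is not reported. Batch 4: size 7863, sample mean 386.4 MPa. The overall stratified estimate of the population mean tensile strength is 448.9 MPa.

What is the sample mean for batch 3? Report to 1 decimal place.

N = 1938 + 2850 + 9541 + 7863 = 22192.
Overall total = μ·N = 448.9·22192 = 9961988.8.
Subtract the known strata: 1938·449.0 + 2850·342.4 + 7863·386.4 = 4884265.2.
Remaining total for batch 3: 9961988.8 − 4884265.2 = 5077723.6.
Divide by its size: 5077723.6 / 9541 = 532.200... → 532.2.

532.2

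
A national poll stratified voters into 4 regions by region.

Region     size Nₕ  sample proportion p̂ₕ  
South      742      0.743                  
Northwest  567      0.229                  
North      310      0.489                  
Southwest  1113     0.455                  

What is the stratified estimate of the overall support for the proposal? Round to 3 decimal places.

N = 742 + 567 + 310 + 1113 = 2732.
Overall proportion = Σ (Nₕ/N)·p̂ₕ.
Σ Nₕp̂ₕ = 551.306 + 129.843 + 151.59 + 506.415 = 1339.154.
1339.154 / 2732 = 0.49017... → 0.490.

0.490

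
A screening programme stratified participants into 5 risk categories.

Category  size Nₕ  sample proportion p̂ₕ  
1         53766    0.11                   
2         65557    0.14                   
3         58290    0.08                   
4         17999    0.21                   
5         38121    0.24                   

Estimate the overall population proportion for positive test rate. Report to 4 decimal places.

0.1398

N = 53766 + 65557 + 58290 + 17999 + 38121 = 233733.
Overall proportion = Σ (Nₕ/N)·p̂ₕ.
Σ Nₕp̂ₕ = 5914.26 + 9177.98 + 4663.2 + 3779.79 + 9149.04 = 32684.27.
32684.27 / 233733 = 0.139836... → 0.1398.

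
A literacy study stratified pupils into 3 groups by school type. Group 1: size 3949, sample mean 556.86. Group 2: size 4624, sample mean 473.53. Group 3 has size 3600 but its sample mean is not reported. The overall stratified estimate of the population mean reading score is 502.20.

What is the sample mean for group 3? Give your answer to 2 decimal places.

479.07

N = 3949 + 4624 + 3600 = 12173.
Overall total = μ·N = 502.20·12173 = 6113280.6.
Subtract the known strata: 3949·556.86 + 4624·473.53 = 4388642.86.
Remaining total for group 3: 6113280.6 − 4388642.86 = 1724637.74.
Divide by its size: 1724637.74 / 3600 = 479.0660... → 479.07.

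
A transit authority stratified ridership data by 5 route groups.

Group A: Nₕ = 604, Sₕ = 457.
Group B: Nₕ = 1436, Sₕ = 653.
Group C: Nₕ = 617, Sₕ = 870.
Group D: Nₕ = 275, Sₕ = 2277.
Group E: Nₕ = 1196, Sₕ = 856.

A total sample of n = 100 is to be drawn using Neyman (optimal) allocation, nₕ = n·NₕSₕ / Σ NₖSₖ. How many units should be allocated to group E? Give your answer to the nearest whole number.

Σ NₕSₕ = 604·457 + 1436·653 + 617·870 + 275·2277 + 1196·856 = 3400477.
Share for E: 1023776/3400477 = 0.30107.
n_E = 100 × 0.30107 = 30.107... → 30.

30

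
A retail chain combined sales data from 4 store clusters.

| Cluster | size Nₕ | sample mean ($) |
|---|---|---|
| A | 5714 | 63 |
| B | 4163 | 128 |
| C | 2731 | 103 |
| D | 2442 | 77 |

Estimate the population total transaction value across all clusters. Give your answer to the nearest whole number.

1362173

A: 5714·63 = 359982
B: 4163·128 = 532864
C: 2731·103 = 281293
D: 2442·77 = 188034
τ̂ = Σ Nₕx̄ₕ = 1362173.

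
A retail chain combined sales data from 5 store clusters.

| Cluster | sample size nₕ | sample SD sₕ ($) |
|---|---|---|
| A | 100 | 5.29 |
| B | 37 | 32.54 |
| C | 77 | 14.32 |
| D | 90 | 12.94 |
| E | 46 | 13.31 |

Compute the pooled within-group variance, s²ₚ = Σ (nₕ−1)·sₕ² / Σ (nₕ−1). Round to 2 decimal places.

Degrees of freedom: 99 + 36 + 76 + 89 + 45 = 345.
Σ(nₕ−1)sₕ² = 99·27.9841 + 36·1058.8516 + 76·205.0624 + 89·167.4436 + 45·177.1561 = 79348.3308.
s²ₚ = 79348.3308 / 345 = 229.9952... → 230.00.

230.00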